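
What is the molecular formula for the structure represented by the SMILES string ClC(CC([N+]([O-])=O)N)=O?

Heavy atoms from the SMILES: 3 C, 1 Cl, 2 N, 3 O.
Implicit hydrogens by atom environment:
  2 × O: no H
  1 × C: 2 H
  1 × C: 1 H
  1 × C: no H
  1 × Cl: no H
  1 × N: 2 H
  1 × N (charge +1): no H
  1 × O (charge -1): no H
  Total hydrogens = 5.
Molecular formula: C3H5ClN2O3

C3H5ClN2O3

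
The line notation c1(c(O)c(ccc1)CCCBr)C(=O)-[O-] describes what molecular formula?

Heavy atoms from the SMILES: 1 Br, 10 C, 3 O.
Implicit hydrogens by atom environment:
  3 × C: 2 H each → 6
  3 × C (aromatic): 1 H each → 3
  3 × C (aromatic): no H
  1 × Br: no H
  1 × C: no H
  1 × O: 1 H
  1 × O: no H
  1 × O (charge -1): no H
  Total hydrogens = 10.
Net charge -1.
Molecular formula: C10H10BrO3-

C10H10BrO3-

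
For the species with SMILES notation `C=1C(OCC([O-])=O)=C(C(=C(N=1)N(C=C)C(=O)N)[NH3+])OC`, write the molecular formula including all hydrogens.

Heavy atoms from the SMILES: 11 C, 4 N, 5 O.
Implicit hydrogens by atom environment:
  4 × C (aromatic): no H
  4 × O: no H
  2 × C: 2 H each → 4
  2 × C: no H
  1 × C: 3 H
  1 × C (aromatic): 1 H
  1 × C: 1 H
  1 × N (charge +1): 3 H
  1 × N: 2 H
  1 × N (aromatic): no H
  1 × N: no H
  1 × O (charge -1): no H
  Total hydrogens = 14.
Molecular formula: C11H14N4O5

C11H14N4O5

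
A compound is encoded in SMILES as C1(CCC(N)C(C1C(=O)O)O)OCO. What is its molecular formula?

C8H15NO5

Heavy atoms from the SMILES: 8 C, 1 N, 5 O.
Implicit hydrogens by atom environment:
  4 × C: 1 H each → 4
  3 × C: 2 H each → 6
  3 × O: 1 H each → 3
  2 × O: no H
  1 × C: no H
  1 × N: 2 H
  Total hydrogens = 15.
Molecular formula: C8H15NO5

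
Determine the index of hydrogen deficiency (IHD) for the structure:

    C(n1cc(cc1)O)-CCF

3

Molecular formula from the SMILES: C7H10FNO.
DoU = (2C + 2 + N − H − X)/2 = (2·7 + 2 + 1 − 10 − 1)/2 = 6/2 = 3.
(Structurally: 1 ring(s) + 2 π bond(s) = 3.)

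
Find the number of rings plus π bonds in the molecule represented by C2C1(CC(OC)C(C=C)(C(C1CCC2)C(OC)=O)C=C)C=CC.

Molecular formula from the SMILES: C20H30O3.
DoU = (2C + 2 + N − H − X)/2 = (2·20 + 2 + 0 − 30 − 0)/2 = 12/2 = 6.
(Structurally: 2 ring(s) + 4 π bond(s) = 6.)

6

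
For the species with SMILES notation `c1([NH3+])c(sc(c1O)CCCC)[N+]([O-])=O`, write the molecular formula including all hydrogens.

Heavy atoms from the SMILES: 8 C, 2 N, 3 O, 1 S.
Implicit hydrogens by atom environment:
  4 × C (aromatic): no H
  3 × C: 2 H each → 6
  1 × C: 3 H
  1 × N (charge +1): 3 H
  1 × N (charge +1): no H
  1 × O: 1 H
  1 × O: no H
  1 × O (charge -1): no H
  1 × S (aromatic): no H
  Total hydrogens = 13.
Net charge +1.
Molecular formula: C8H13N2O3S+

C8H13N2O3S+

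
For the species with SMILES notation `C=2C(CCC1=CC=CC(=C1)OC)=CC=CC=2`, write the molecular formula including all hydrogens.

Heavy atoms from the SMILES: 15 C, 1 O.
Implicit hydrogens by atom environment:
  9 × C (aromatic): 1 H each → 9
  3 × C (aromatic): no H
  2 × C: 2 H each → 4
  1 × C: 3 H
  1 × O: no H
  Total hydrogens = 16.
Molecular formula: C15H16O

C15H16O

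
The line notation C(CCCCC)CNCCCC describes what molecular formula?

C11H25N

Heavy atoms from the SMILES: 11 C, 1 N.
Implicit hydrogens by atom environment:
  9 × C: 2 H each → 18
  2 × C: 3 H each → 6
  1 × N: 1 H
  Total hydrogens = 25.
Molecular formula: C11H25N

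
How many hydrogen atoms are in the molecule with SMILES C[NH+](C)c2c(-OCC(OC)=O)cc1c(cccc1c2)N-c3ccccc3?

Hydrogens are implicit in SMILES; fill each atom to its normal valence:
  10 × C (aromatic): 1 H each → 10
  6 × C (aromatic): no H
  3 × C: 3 H each → 9
  3 × O: no H
  1 × C: 2 H
  1 × C: no H
  1 × N (charge +1): 1 H
  1 × N: 1 H
  Total hydrogens = 23.

23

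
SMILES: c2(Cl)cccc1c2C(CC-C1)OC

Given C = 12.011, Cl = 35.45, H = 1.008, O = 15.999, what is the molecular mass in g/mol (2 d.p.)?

Molecular formula: C11H13ClO.
M = 11×12.011 + 1×35.45 + 13×1.008 + 1×15.999 = 196.67 g/mol.

196.67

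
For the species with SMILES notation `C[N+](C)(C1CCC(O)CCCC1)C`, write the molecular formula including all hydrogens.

C11H24NO+

Heavy atoms from the SMILES: 11 C, 1 N, 1 O.
Implicit hydrogens by atom environment:
  6 × C: 2 H each → 12
  3 × C: 3 H each → 9
  2 × C: 1 H each → 2
  1 × N (charge +1): no H
  1 × O: 1 H
  Total hydrogens = 24.
Net charge +1.
Molecular formula: C11H24NO+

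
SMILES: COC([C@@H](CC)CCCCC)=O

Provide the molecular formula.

Heavy atoms from the SMILES: 10 C, 2 O.
Implicit hydrogens by atom environment:
  5 × C: 2 H each → 10
  3 × C: 3 H each → 9
  2 × O: no H
  1 × C: 1 H
  1 × C: no H
  Total hydrogens = 20.
Molecular formula: C10H20O2

C10H20O2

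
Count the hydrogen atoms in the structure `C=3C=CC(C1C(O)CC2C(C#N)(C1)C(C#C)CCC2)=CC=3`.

Hydrogens are implicit in SMILES; fill each atom to its normal valence:
  5 × C: 2 H each → 10
  5 × C: 1 H each → 5
  5 × C (aromatic): 1 H each → 5
  3 × C: no H
  1 × C (aromatic): no H
  1 × N: no H
  1 × O: 1 H
  Total hydrogens = 21.

21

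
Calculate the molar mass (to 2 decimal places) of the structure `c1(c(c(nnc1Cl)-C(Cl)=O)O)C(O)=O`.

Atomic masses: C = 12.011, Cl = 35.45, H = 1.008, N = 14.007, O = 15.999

Molecular formula: C6H2Cl2N2O4.
M = 6×12.011 + 2×35.45 + 2×1.008 + 2×14.007 + 4×15.999 = 236.99 g/mol.

236.99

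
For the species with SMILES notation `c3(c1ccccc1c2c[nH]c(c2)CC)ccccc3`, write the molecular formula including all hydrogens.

Heavy atoms from the SMILES: 18 C, 1 N.
Implicit hydrogens by atom environment:
  11 × C (aromatic): 1 H each → 11
  5 × C (aromatic): no H
  1 × C: 3 H
  1 × C: 2 H
  1 × N (aromatic): 1 H
  Total hydrogens = 17.
Molecular formula: C18H17N

C18H17N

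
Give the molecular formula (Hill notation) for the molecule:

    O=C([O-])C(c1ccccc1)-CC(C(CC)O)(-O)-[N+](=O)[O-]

Heavy atoms from the SMILES: 13 C, 1 N, 6 O.
Implicit hydrogens by atom environment:
  5 × C (aromatic): 1 H each → 5
  2 × C: 2 H each → 4
  2 × C: 1 H each → 2
  2 × C: no H
  2 × O: 1 H each → 2
  2 × O: no H
  2 × O (charge -1): no H
  1 × C: 3 H
  1 × C (aromatic): no H
  1 × N (charge +1): no H
  Total hydrogens = 16.
Net charge -1.
Molecular formula: C13H16NO6-

C13H16NO6-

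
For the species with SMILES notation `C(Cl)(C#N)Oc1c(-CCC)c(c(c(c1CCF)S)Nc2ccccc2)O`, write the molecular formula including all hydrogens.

Heavy atoms from the SMILES: 19 C, 1 Cl, 1 F, 2 N, 2 O, 1 S.
Implicit hydrogens by atom environment:
  7 × C (aromatic): no H
  5 × C (aromatic): 1 H each → 5
  4 × C: 2 H each → 8
  1 × C: 3 H
  1 × C: 1 H
  1 × C: no H
  1 × Cl: no H
  1 × F: no H
  1 × N: 1 H
  1 × N: no H
  1 × O: 1 H
  1 × O: no H
  1 × S: 1 H
  Total hydrogens = 20.
Molecular formula: C19H20ClFN2O2S

C19H20ClFN2O2S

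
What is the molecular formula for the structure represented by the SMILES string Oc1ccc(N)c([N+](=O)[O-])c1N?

C6H7N3O3

Heavy atoms from the SMILES: 6 C, 3 N, 3 O.
Implicit hydrogens by atom environment:
  4 × C (aromatic): no H
  2 × C (aromatic): 1 H each → 2
  2 × N: 2 H each → 4
  1 × N (charge +1): no H
  1 × O: 1 H
  1 × O: no H
  1 × O (charge -1): no H
  Total hydrogens = 7.
Molecular formula: C6H7N3O3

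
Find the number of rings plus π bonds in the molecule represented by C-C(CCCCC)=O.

1

Molecular formula from the SMILES: C7H14O.
DoU = (2C + 2 + N − H − X)/2 = (2·7 + 2 + 0 − 14 − 0)/2 = 2/2 = 1.
(Structurally: 0 ring(s) + 1 π bond(s) = 1.)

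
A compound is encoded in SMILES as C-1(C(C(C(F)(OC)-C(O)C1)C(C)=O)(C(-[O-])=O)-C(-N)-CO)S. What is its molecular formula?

C12H19FNO6S-

Heavy atoms from the SMILES: 12 C, 1 F, 1 N, 6 O, 1 S.
Implicit hydrogens by atom environment:
  4 × C: 1 H each → 4
  4 × C: no H
  3 × O: no H
  2 × C: 3 H each → 6
  2 × C: 2 H each → 4
  2 × O: 1 H each → 2
  1 × F: no H
  1 × N: 2 H
  1 × O (charge -1): no H
  1 × S: 1 H
  Total hydrogens = 19.
Net charge -1.
Molecular formula: C12H19FNO6S-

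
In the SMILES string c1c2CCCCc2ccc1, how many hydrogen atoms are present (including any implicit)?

12

Hydrogens are implicit in SMILES; fill each atom to its normal valence:
  4 × C: 2 H each → 8
  4 × C (aromatic): 1 H each → 4
  2 × C (aromatic): no H
  Total hydrogens = 12.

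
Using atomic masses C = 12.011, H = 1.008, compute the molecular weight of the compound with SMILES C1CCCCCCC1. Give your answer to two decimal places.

Molecular formula: C8H16.
M = 8×12.011 + 16×1.008 = 112.22 g/mol.

112.22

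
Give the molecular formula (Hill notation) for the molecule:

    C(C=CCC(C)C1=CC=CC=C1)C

Heavy atoms from the SMILES: 13 C.
Implicit hydrogens by atom environment:
  5 × C (aromatic): 1 H each → 5
  3 × C: 1 H each → 3
  2 × C: 3 H each → 6
  2 × C: 2 H each → 4
  1 × C (aromatic): no H
  Total hydrogens = 18.
Molecular formula: C13H18

C13H18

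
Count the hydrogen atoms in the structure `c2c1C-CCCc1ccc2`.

Hydrogens are implicit in SMILES; fill each atom to its normal valence:
  4 × C: 2 H each → 8
  4 × C (aromatic): 1 H each → 4
  2 × C (aromatic): no H
  Total hydrogens = 12.

12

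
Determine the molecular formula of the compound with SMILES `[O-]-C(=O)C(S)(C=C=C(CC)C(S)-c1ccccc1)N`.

C14H16NO2S2-

Heavy atoms from the SMILES: 14 C, 1 N, 2 O, 2 S.
Implicit hydrogens by atom environment:
  5 × C (aromatic): 1 H each → 5
  4 × C: no H
  2 × C: 1 H each → 2
  2 × S: 1 H each → 2
  1 × C: 3 H
  1 × C: 2 H
  1 × C (aromatic): no H
  1 × N: 2 H
  1 × O: no H
  1 × O (charge -1): no H
  Total hydrogens = 16.
Net charge -1.
Molecular formula: C14H16NO2S2-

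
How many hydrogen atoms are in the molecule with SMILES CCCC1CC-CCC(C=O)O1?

18

Hydrogens are implicit in SMILES; fill each atom to its normal valence:
  6 × C: 2 H each → 12
  3 × C: 1 H each → 3
  2 × O: no H
  1 × C: 3 H
  Total hydrogens = 18.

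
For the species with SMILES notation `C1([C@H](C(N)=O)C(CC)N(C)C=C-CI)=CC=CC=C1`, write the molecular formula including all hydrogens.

C15H21IN2O

Heavy atoms from the SMILES: 15 C, 1 I, 2 N, 1 O.
Implicit hydrogens by atom environment:
  5 × C (aromatic): 1 H each → 5
  4 × C: 1 H each → 4
  2 × C: 3 H each → 6
  2 × C: 2 H each → 4
  1 × C: no H
  1 × C (aromatic): no H
  1 × I: no H
  1 × N: 2 H
  1 × N: no H
  1 × O: no H
  Total hydrogens = 21.
Molecular formula: C15H21IN2O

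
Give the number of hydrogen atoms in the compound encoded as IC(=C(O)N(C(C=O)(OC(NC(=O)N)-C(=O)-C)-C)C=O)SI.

13

Hydrogens are implicit in SMILES; fill each atom to its normal valence:
  5 × C: no H
  5 × O: no H
  3 × C: 1 H each → 3
  2 × C: 3 H each → 6
  2 × I: no H
  1 × N: 2 H
  1 × N: 1 H
  1 × N: no H
  1 × O: 1 H
  1 × S: no H
  Total hydrogens = 13.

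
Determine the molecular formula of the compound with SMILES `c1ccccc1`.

Heavy atoms from the SMILES: 6 C.
Implicit hydrogens by atom environment:
  6 × C (aromatic): 1 H each → 6
  Total hydrogens = 6.
Molecular formula: C6H6

C6H6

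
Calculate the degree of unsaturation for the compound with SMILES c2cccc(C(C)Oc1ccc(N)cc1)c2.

Molecular formula from the SMILES: C14H15NO.
DoU = (2C + 2 + N − H − X)/2 = (2·14 + 2 + 1 − 15 − 0)/2 = 16/2 = 8.
(Structurally: 2 ring(s) + 6 π bond(s) = 8.)

8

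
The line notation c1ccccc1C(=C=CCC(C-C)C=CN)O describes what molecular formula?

C15H19NO

Heavy atoms from the SMILES: 15 C, 1 N, 1 O.
Implicit hydrogens by atom environment:
  5 × C (aromatic): 1 H each → 5
  4 × C: 1 H each → 4
  2 × C: 2 H each → 4
  2 × C: no H
  1 × C: 3 H
  1 × C (aromatic): no H
  1 × N: 2 H
  1 × O: 1 H
  Total hydrogens = 19.
Molecular formula: C15H19NO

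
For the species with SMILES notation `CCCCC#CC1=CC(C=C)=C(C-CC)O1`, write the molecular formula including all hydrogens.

C15H20O

Heavy atoms from the SMILES: 15 C, 1 O.
Implicit hydrogens by atom environment:
  6 × C: 2 H each → 12
  3 × C (aromatic): no H
  2 × C: 3 H each → 6
  2 × C: no H
  1 × C (aromatic): 1 H
  1 × C: 1 H
  1 × O (aromatic): no H
  Total hydrogens = 20.
Molecular formula: C15H20O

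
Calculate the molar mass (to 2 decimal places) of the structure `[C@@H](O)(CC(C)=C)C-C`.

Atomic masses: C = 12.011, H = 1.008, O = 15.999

114.19

Molecular formula: C7H14O.
M = 7×12.011 + 14×1.008 + 1×15.999 = 114.19 g/mol.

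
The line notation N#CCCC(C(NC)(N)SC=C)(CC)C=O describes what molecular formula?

C11H19N3OS

Heavy atoms from the SMILES: 11 C, 3 N, 1 O, 1 S.
Implicit hydrogens by atom environment:
  4 × C: 2 H each → 8
  3 × C: no H
  2 × C: 3 H each → 6
  2 × C: 1 H each → 2
  1 × N: 2 H
  1 × N: 1 H
  1 × N: no H
  1 × O: no H
  1 × S: no H
  Total hydrogens = 19.
Molecular formula: C11H19N3OS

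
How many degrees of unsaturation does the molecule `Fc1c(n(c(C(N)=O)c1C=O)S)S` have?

5

Molecular formula from the SMILES: C6H5FN2O2S2.
DoU = (2C + 2 + N − H − X)/2 = (2·6 + 2 + 2 − 5 − 1)/2 = 10/2 = 5.
(Structurally: 1 ring(s) + 4 π bond(s) = 5.)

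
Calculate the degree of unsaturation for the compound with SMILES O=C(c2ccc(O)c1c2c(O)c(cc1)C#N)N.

Molecular formula from the SMILES: C12H8N2O3.
DoU = (2C + 2 + N − H − X)/2 = (2·12 + 2 + 2 − 8 − 0)/2 = 20/2 = 10.
(Structurally: 2 ring(s) + 8 π bond(s) = 10.)

10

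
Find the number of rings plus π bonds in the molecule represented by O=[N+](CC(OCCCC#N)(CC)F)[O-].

3

Molecular formula from the SMILES: C8H13FN2O3.
DoU = (2C + 2 + N − H − X)/2 = (2·8 + 2 + 2 − 13 − 1)/2 = 6/2 = 3.
(Structurally: 0 ring(s) + 3 π bond(s) = 3.)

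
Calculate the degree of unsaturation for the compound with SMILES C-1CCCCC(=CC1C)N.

2

Molecular formula from the SMILES: C9H17N.
DoU = (2C + 2 + N − H − X)/2 = (2·9 + 2 + 1 − 17 − 0)/2 = 4/2 = 2.
(Structurally: 1 ring(s) + 1 π bond(s) = 2.)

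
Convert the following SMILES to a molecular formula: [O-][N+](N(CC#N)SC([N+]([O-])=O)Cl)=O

Heavy atoms from the SMILES: 3 C, 1 Cl, 4 N, 4 O, 1 S.
Implicit hydrogens by atom environment:
  2 × N: no H
  2 × N (charge +1): no H
  2 × O: no H
  2 × O (charge -1): no H
  1 × C: 2 H
  1 × C: 1 H
  1 × C: no H
  1 × Cl: no H
  1 × S: no H
  Total hydrogens = 3.
Molecular formula: C3H3ClN4O4S

C3H3ClN4O4S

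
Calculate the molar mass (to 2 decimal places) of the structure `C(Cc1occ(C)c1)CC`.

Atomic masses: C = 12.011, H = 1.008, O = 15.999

Molecular formula: C9H14O.
M = 9×12.011 + 14×1.008 + 1×15.999 = 138.21 g/mol.

138.21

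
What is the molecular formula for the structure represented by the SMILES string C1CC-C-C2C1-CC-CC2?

Heavy atoms from the SMILES: 10 C.
Implicit hydrogens by atom environment:
  8 × C: 2 H each → 16
  2 × C: 1 H each → 2
  Total hydrogens = 18.
Molecular formula: C10H18

C10H18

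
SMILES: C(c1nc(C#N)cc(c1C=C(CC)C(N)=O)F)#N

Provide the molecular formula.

C12H9FN4O

Heavy atoms from the SMILES: 12 C, 1 F, 4 N, 1 O.
Implicit hydrogens by atom environment:
  4 × C (aromatic): no H
  4 × C: no H
  2 × N: no H
  1 × C: 3 H
  1 × C: 2 H
  1 × C (aromatic): 1 H
  1 × C: 1 H
  1 × F: no H
  1 × N: 2 H
  1 × N (aromatic): no H
  1 × O: no H
  Total hydrogens = 9.
Molecular formula: C12H9FN4O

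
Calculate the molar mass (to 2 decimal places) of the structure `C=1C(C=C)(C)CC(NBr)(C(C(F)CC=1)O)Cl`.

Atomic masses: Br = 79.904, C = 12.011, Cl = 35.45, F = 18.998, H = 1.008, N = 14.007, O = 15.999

312.61

Molecular formula: C11H16BrClFNO.
M = 1×79.904 + 11×12.011 + 1×35.45 + 1×18.998 + 16×1.008 + 1×14.007 + 1×15.999 = 312.61 g/mol.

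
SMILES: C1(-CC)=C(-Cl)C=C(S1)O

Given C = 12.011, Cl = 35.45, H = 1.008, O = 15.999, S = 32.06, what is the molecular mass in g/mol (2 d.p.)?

Molecular formula: C6H7ClOS.
M = 6×12.011 + 1×35.45 + 7×1.008 + 1×15.999 + 1×32.06 = 162.63 g/mol.

162.63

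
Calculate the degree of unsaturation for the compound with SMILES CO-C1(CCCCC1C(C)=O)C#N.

4

Molecular formula from the SMILES: C10H15NO2.
DoU = (2C + 2 + N − H − X)/2 = (2·10 + 2 + 1 − 15 − 0)/2 = 8/2 = 4.
(Structurally: 1 ring(s) + 3 π bond(s) = 4.)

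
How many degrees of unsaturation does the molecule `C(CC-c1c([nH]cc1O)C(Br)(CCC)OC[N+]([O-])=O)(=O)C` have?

5

Molecular formula from the SMILES: C13H19BrN2O5.
DoU = (2C + 2 + N − H − X)/2 = (2·13 + 2 + 2 − 19 − 1)/2 = 10/2 = 5.
(Structurally: 1 ring(s) + 4 π bond(s) = 5.)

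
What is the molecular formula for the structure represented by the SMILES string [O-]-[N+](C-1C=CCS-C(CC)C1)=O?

Heavy atoms from the SMILES: 8 C, 1 N, 2 O, 1 S.
Implicit hydrogens by atom environment:
  4 × C: 1 H each → 4
  3 × C: 2 H each → 6
  1 × C: 3 H
  1 × N (charge +1): no H
  1 × O: no H
  1 × O (charge -1): no H
  1 × S: no H
  Total hydrogens = 13.
Molecular formula: C8H13NO2S

C8H13NO2S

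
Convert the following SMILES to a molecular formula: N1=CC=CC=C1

Heavy atoms from the SMILES: 5 C, 1 N.
Implicit hydrogens by atom environment:
  5 × C (aromatic): 1 H each → 5
  1 × N (aromatic): no H
  Total hydrogens = 5.
Molecular formula: C5H5N

C5H5N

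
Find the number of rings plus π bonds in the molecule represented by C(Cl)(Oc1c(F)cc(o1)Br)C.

Molecular formula from the SMILES: C6H5BrClFO2.
DoU = (2C + 2 + N − H − X)/2 = (2·6 + 2 + 0 − 5 − 3)/2 = 6/2 = 3.
(Structurally: 1 ring(s) + 2 π bond(s) = 3.)

3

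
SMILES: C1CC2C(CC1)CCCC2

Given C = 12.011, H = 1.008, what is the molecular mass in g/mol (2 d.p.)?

Molecular formula: C10H18.
M = 10×12.011 + 18×1.008 = 138.25 g/mol.

138.25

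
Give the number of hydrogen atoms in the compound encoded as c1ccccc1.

6

Hydrogens are implicit in SMILES; fill each atom to its normal valence:
  6 × C (aromatic): 1 H each → 6
  Total hydrogens = 6.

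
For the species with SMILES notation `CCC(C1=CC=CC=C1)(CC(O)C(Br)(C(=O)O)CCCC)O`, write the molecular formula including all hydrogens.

C17H25BrO4

Heavy atoms from the SMILES: 1 Br, 17 C, 4 O.
Implicit hydrogens by atom environment:
  5 × C: 2 H each → 10
  5 × C (aromatic): 1 H each → 5
  3 × C: no H
  3 × O: 1 H each → 3
  2 × C: 3 H each → 6
  1 × Br: no H
  1 × C: 1 H
  1 × C (aromatic): no H
  1 × O: no H
  Total hydrogens = 25.
Molecular formula: C17H25BrO4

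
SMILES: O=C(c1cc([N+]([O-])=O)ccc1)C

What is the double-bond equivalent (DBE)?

6

Molecular formula from the SMILES: C8H7NO3.
DoU = (2C + 2 + N − H − X)/2 = (2·8 + 2 + 1 − 7 − 0)/2 = 12/2 = 6.
(Structurally: 1 ring(s) + 5 π bond(s) = 6.)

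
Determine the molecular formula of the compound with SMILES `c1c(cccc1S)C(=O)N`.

C7H7NOS

Heavy atoms from the SMILES: 7 C, 1 N, 1 O, 1 S.
Implicit hydrogens by atom environment:
  4 × C (aromatic): 1 H each → 4
  2 × C (aromatic): no H
  1 × C: no H
  1 × N: 2 H
  1 × O: no H
  1 × S: 1 H
  Total hydrogens = 7.
Molecular formula: C7H7NOS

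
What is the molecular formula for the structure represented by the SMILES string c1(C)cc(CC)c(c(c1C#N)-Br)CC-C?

C13H16BrN

Heavy atoms from the SMILES: 1 Br, 13 C, 1 N.
Implicit hydrogens by atom environment:
  5 × C (aromatic): no H
  3 × C: 3 H each → 9
  3 × C: 2 H each → 6
  1 × Br: no H
  1 × C (aromatic): 1 H
  1 × C: no H
  1 × N: no H
  Total hydrogens = 16.
Molecular formula: C13H16BrN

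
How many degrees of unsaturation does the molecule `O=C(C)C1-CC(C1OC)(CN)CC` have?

2

Molecular formula from the SMILES: C10H19NO2.
DoU = (2C + 2 + N − H − X)/2 = (2·10 + 2 + 1 − 19 − 0)/2 = 4/2 = 2.
(Structurally: 1 ring(s) + 1 π bond(s) = 2.)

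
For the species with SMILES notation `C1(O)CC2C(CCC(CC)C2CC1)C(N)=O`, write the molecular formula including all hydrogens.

Heavy atoms from the SMILES: 13 C, 1 N, 2 O.
Implicit hydrogens by atom environment:
  6 × C: 2 H each → 12
  5 × C: 1 H each → 5
  1 × C: 3 H
  1 × C: no H
  1 × N: 2 H
  1 × O: 1 H
  1 × O: no H
  Total hydrogens = 23.
Molecular formula: C13H23NO2

C13H23NO2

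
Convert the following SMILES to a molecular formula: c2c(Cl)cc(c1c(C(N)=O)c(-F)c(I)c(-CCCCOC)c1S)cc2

C18H18ClFINO2S

Heavy atoms from the SMILES: 18 C, 1 Cl, 1 F, 1 I, 1 N, 2 O, 1 S.
Implicit hydrogens by atom environment:
  8 × C (aromatic): no H
  4 × C: 2 H each → 8
  4 × C (aromatic): 1 H each → 4
  2 × O: no H
  1 × C: 3 H
  1 × C: no H
  1 × Cl: no H
  1 × F: no H
  1 × I: no H
  1 × N: 2 H
  1 × S: 1 H
  Total hydrogens = 18.
Molecular formula: C18H18ClFINO2S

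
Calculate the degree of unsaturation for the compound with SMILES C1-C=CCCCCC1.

Molecular formula from the SMILES: C8H14.
DoU = (2C + 2 + N − H − X)/2 = (2·8 + 2 + 0 − 14 − 0)/2 = 4/2 = 2.
(Structurally: 1 ring(s) + 1 π bond(s) = 2.)

2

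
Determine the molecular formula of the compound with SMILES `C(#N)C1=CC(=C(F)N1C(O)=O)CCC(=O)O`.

C9H7FN2O4

Heavy atoms from the SMILES: 9 C, 1 F, 2 N, 4 O.
Implicit hydrogens by atom environment:
  3 × C (aromatic): no H
  3 × C: no H
  2 × C: 2 H each → 4
  2 × O: 1 H each → 2
  2 × O: no H
  1 × C (aromatic): 1 H
  1 × F: no H
  1 × N (aromatic): no H
  1 × N: no H
  Total hydrogens = 7.
Molecular formula: C9H7FN2O4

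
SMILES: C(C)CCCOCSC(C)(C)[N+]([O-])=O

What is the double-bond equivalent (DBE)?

Molecular formula from the SMILES: C9H19NO3S.
DoU = (2C + 2 + N − H − X)/2 = (2·9 + 2 + 1 − 19 − 0)/2 = 2/2 = 1.
(Structurally: 0 ring(s) + 1 π bond(s) = 1.)

1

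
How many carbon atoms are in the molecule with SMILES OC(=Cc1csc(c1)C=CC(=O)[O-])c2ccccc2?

The symbol for carbon appears 15 times in the SMILES. Lowercase c denotes aromatic carbon and counts toward C.

15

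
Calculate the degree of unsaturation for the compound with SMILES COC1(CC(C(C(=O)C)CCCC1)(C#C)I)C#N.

Molecular formula from the SMILES: C14H18INO2.
DoU = (2C + 2 + N − H − X)/2 = (2·14 + 2 + 1 − 18 − 1)/2 = 12/2 = 6.
(Structurally: 1 ring(s) + 5 π bond(s) = 6.)

6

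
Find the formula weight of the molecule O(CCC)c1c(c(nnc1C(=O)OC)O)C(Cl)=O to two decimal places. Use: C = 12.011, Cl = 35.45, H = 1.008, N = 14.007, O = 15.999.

274.66

Molecular formula: C10H11ClN2O5.
M = 10×12.011 + 1×35.45 + 11×1.008 + 2×14.007 + 5×15.999 = 274.66 g/mol.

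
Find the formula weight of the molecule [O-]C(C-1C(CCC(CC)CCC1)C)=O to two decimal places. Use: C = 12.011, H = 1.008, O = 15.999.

Molecular formula: C12H21O2-.
M = 12×12.011 + 21×1.008 + 2×15.999 = 197.30 g/mol.

197.30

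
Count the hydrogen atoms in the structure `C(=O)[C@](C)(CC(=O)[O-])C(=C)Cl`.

8

Hydrogens are implicit in SMILES; fill each atom to its normal valence:
  3 × C: no H
  2 × C: 2 H each → 4
  2 × O: no H
  1 × C: 3 H
  1 × C: 1 H
  1 × Cl: no H
  1 × O (charge -1): no H
  Total hydrogens = 8.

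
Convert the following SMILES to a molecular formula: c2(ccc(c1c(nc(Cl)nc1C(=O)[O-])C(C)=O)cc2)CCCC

C17H16ClN2O3-

Heavy atoms from the SMILES: 17 C, 1 Cl, 2 N, 3 O.
Implicit hydrogens by atom environment:
  6 × C (aromatic): no H
  4 × C (aromatic): 1 H each → 4
  3 × C: 2 H each → 6
  2 × C: 3 H each → 6
  2 × C: no H
  2 × N (aromatic): no H
  2 × O: no H
  1 × Cl: no H
  1 × O (charge -1): no H
  Total hydrogens = 16.
Net charge -1.
Molecular formula: C17H16ClN2O3-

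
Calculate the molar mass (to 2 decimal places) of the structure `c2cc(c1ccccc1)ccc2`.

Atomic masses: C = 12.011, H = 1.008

154.21

Molecular formula: C12H10.
M = 12×12.011 + 10×1.008 = 154.21 g/mol.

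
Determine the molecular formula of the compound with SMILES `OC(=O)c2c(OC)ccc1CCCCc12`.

C12H14O3

Heavy atoms from the SMILES: 12 C, 3 O.
Implicit hydrogens by atom environment:
  4 × C: 2 H each → 8
  4 × C (aromatic): no H
  2 × C (aromatic): 1 H each → 2
  2 × O: no H
  1 × C: 3 H
  1 × C: no H
  1 × O: 1 H
  Total hydrogens = 14.
Molecular formula: C12H14O3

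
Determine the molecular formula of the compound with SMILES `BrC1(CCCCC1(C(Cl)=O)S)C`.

Heavy atoms from the SMILES: 1 Br, 8 C, 1 Cl, 1 O, 1 S.
Implicit hydrogens by atom environment:
  4 × C: 2 H each → 8
  3 × C: no H
  1 × Br: no H
  1 × C: 3 H
  1 × Cl: no H
  1 × O: no H
  1 × S: 1 H
  Total hydrogens = 12.
Molecular formula: C8H12BrClOS

C8H12BrClOS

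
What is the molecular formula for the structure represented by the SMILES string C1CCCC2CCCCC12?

Heavy atoms from the SMILES: 10 C.
Implicit hydrogens by atom environment:
  8 × C: 2 H each → 16
  2 × C: 1 H each → 2
  Total hydrogens = 18.
Molecular formula: C10H18

C10H18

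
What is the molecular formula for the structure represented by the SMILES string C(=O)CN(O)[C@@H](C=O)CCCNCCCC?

Heavy atoms from the SMILES: 11 C, 2 N, 3 O.
Implicit hydrogens by atom environment:
  7 × C: 2 H each → 14
  3 × C: 1 H each → 3
  2 × O: no H
  1 × C: 3 H
  1 × N: 1 H
  1 × N: no H
  1 × O: 1 H
  Total hydrogens = 22.
Molecular formula: C11H22N2O3

C11H22N2O3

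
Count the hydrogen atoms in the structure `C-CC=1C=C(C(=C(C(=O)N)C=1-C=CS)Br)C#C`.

12

Hydrogens are implicit in SMILES; fill each atom to its normal valence:
  5 × C (aromatic): no H
  3 × C: 1 H each → 3
  2 × C: no H
  1 × Br: no H
  1 × C: 3 H
  1 × C: 2 H
  1 × C (aromatic): 1 H
  1 × N: 2 H
  1 × O: no H
  1 × S: 1 H
  Total hydrogens = 12.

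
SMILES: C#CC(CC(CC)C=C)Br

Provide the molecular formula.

Heavy atoms from the SMILES: 1 Br, 9 C.
Implicit hydrogens by atom environment:
  4 × C: 1 H each → 4
  3 × C: 2 H each → 6
  1 × Br: no H
  1 × C: 3 H
  1 × C: no H
  Total hydrogens = 13.
Molecular formula: C9H13Br

C9H13Br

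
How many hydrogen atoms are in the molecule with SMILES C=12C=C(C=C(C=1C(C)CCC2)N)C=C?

Hydrogens are implicit in SMILES; fill each atom to its normal valence:
  4 × C: 2 H each → 8
  4 × C (aromatic): no H
  2 × C (aromatic): 1 H each → 2
  2 × C: 1 H each → 2
  1 × C: 3 H
  1 × N: 2 H
  Total hydrogens = 17.

17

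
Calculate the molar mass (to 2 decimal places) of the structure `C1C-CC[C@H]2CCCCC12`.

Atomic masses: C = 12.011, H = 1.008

Molecular formula: C10H18.
M = 10×12.011 + 18×1.008 = 138.25 g/mol.

138.25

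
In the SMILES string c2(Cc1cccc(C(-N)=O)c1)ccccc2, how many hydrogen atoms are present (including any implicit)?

13

Hydrogens are implicit in SMILES; fill each atom to its normal valence:
  9 × C (aromatic): 1 H each → 9
  3 × C (aromatic): no H
  1 × C: 2 H
  1 × C: no H
  1 × N: 2 H
  1 × O: no H
  Total hydrogens = 13.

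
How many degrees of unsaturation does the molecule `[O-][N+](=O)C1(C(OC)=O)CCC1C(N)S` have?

3

Molecular formula from the SMILES: C7H12N2O4S.
DoU = (2C + 2 + N − H − X)/2 = (2·7 + 2 + 2 − 12 − 0)/2 = 6/2 = 3.
(Structurally: 1 ring(s) + 2 π bond(s) = 3.)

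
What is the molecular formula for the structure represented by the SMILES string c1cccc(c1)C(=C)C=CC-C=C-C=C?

C15H16

Heavy atoms from the SMILES: 15 C.
Implicit hydrogens by atom environment:
  5 × C: 1 H each → 5
  5 × C (aromatic): 1 H each → 5
  3 × C: 2 H each → 6
  1 × C: no H
  1 × C (aromatic): no H
  Total hydrogens = 16.
Molecular formula: C15H16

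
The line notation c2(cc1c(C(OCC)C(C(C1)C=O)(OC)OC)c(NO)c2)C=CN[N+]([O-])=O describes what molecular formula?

C17H23N3O7

Heavy atoms from the SMILES: 17 C, 3 N, 7 O.
Implicit hydrogens by atom environment:
  5 × C: 1 H each → 5
  5 × O: no H
  4 × C (aromatic): no H
  3 × C: 3 H each → 9
  2 × C: 2 H each → 4
  2 × C (aromatic): 1 H each → 2
  2 × N: 1 H each → 2
  1 × C: no H
  1 × N (charge +1): no H
  1 × O: 1 H
  1 × O (charge -1): no H
  Total hydrogens = 23.
Molecular formula: C17H23N3O7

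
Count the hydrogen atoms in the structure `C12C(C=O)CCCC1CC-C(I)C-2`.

Hydrogens are implicit in SMILES; fill each atom to its normal valence:
  6 × C: 2 H each → 12
  5 × C: 1 H each → 5
  1 × I: no H
  1 × O: no H
  Total hydrogens = 17.

17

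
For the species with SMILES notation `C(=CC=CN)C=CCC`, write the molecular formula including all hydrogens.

C8H13N

Heavy atoms from the SMILES: 8 C, 1 N.
Implicit hydrogens by atom environment:
  6 × C: 1 H each → 6
  1 × C: 3 H
  1 × C: 2 H
  1 × N: 2 H
  Total hydrogens = 13.
Molecular formula: C8H13N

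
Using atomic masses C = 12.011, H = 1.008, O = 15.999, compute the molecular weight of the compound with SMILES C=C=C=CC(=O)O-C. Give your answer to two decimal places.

110.11

Molecular formula: C6H6O2.
M = 6×12.011 + 6×1.008 + 2×15.999 = 110.11 g/mol.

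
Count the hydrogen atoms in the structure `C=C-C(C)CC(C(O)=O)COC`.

16

Hydrogens are implicit in SMILES; fill each atom to its normal valence:
  3 × C: 2 H each → 6
  3 × C: 1 H each → 3
  2 × C: 3 H each → 6
  2 × O: no H
  1 × C: no H
  1 × O: 1 H
  Total hydrogens = 16.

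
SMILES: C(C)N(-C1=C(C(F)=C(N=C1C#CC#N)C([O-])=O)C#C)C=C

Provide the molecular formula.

C15H9FN3O2-

Heavy atoms from the SMILES: 15 C, 1 F, 3 N, 2 O.
Implicit hydrogens by atom environment:
  5 × C (aromatic): no H
  5 × C: no H
  2 × C: 2 H each → 4
  2 × C: 1 H each → 2
  2 × N: no H
  1 × C: 3 H
  1 × F: no H
  1 × N (aromatic): no H
  1 × O: no H
  1 × O (charge -1): no H
  Total hydrogens = 9.
Net charge -1.
Molecular formula: C15H9FN3O2-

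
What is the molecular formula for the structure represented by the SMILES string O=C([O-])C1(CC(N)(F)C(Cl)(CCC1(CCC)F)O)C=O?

C12H17ClF2NO4-

Heavy atoms from the SMILES: 12 C, 1 Cl, 2 F, 1 N, 4 O.
Implicit hydrogens by atom environment:
  5 × C: 2 H each → 10
  5 × C: no H
  2 × F: no H
  2 × O: no H
  1 × C: 3 H
  1 × C: 1 H
  1 × Cl: no H
  1 × N: 2 H
  1 × O: 1 H
  1 × O (charge -1): no H
  Total hydrogens = 17.
Net charge -1.
Molecular formula: C12H17ClF2NO4-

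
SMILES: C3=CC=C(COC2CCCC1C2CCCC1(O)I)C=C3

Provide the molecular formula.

C17H23IO2

Heavy atoms from the SMILES: 17 C, 1 I, 2 O.
Implicit hydrogens by atom environment:
  7 × C: 2 H each → 14
  5 × C (aromatic): 1 H each → 5
  3 × C: 1 H each → 3
  1 × C: no H
  1 × C (aromatic): no H
  1 × I: no H
  1 × O: 1 H
  1 × O: no H
  Total hydrogens = 23.
Molecular formula: C17H23IO2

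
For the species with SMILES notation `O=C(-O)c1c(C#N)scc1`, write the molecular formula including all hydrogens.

Heavy atoms from the SMILES: 6 C, 1 N, 2 O, 1 S.
Implicit hydrogens by atom environment:
  2 × C (aromatic): 1 H each → 2
  2 × C (aromatic): no H
  2 × C: no H
  1 × N: no H
  1 × O: 1 H
  1 × O: no H
  1 × S (aromatic): no H
  Total hydrogens = 3.
Molecular formula: C6H3NO2S

C6H3NO2S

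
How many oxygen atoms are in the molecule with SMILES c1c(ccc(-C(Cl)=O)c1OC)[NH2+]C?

The symbol for oxygen appears 2 times in the SMILES.

2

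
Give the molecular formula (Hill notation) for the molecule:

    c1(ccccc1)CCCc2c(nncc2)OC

C14H16N2O

Heavy atoms from the SMILES: 14 C, 2 N, 1 O.
Implicit hydrogens by atom environment:
  7 × C (aromatic): 1 H each → 7
  3 × C: 2 H each → 6
  3 × C (aromatic): no H
  2 × N (aromatic): no H
  1 × C: 3 H
  1 × O: no H
  Total hydrogens = 16.
Molecular formula: C14H16N2O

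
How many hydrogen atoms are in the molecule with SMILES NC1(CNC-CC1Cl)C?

Hydrogens are implicit in SMILES; fill each atom to its normal valence:
  3 × C: 2 H each → 6
  1 × C: 3 H
  1 × C: 1 H
  1 × C: no H
  1 × Cl: no H
  1 × N: 2 H
  1 × N: 1 H
  Total hydrogens = 13.

13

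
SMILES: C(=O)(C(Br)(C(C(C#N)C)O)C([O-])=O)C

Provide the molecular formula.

Heavy atoms from the SMILES: 1 Br, 8 C, 1 N, 4 O.
Implicit hydrogens by atom environment:
  4 × C: no H
  2 × C: 3 H each → 6
  2 × C: 1 H each → 2
  2 × O: no H
  1 × Br: no H
  1 × N: no H
  1 × O: 1 H
  1 × O (charge -1): no H
  Total hydrogens = 9.
Net charge -1.
Molecular formula: C8H9BrNO4-

C8H9BrNO4-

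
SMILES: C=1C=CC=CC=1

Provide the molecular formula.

C6H6

Heavy atoms from the SMILES: 6 C.
Implicit hydrogens by atom environment:
  6 × C (aromatic): 1 H each → 6
  Total hydrogens = 6.
Molecular formula: C6H6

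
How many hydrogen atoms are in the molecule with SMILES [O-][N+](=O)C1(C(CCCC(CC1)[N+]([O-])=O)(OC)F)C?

Hydrogens are implicit in SMILES; fill each atom to its normal valence:
  5 × C: 2 H each → 10
  3 × O: no H
  2 × C: 3 H each → 6
  2 × C: no H
  2 × N (charge +1): no H
  2 × O (charge -1): no H
  1 × C: 1 H
  1 × F: no H
  Total hydrogens = 17.

17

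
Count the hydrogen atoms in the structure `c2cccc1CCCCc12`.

12

Hydrogens are implicit in SMILES; fill each atom to its normal valence:
  4 × C: 2 H each → 8
  4 × C (aromatic): 1 H each → 4
  2 × C (aromatic): no H
  Total hydrogens = 12.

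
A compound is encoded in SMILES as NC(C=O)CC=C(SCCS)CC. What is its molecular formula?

C9H17NOS2

Heavy atoms from the SMILES: 9 C, 1 N, 1 O, 2 S.
Implicit hydrogens by atom environment:
  4 × C: 2 H each → 8
  3 × C: 1 H each → 3
  1 × C: 3 H
  1 × C: no H
  1 × N: 2 H
  1 × O: no H
  1 × S: 1 H
  1 × S: no H
  Total hydrogens = 17.
Molecular formula: C9H17NOS2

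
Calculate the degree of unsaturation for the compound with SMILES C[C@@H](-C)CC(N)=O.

1

Molecular formula from the SMILES: C5H11NO.
DoU = (2C + 2 + N − H − X)/2 = (2·5 + 2 + 1 − 11 − 0)/2 = 2/2 = 1.
(Structurally: 0 ring(s) + 1 π bond(s) = 1.)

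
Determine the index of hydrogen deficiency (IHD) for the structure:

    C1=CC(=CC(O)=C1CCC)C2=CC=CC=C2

8

Molecular formula from the SMILES: C15H16O.
DoU = (2C + 2 + N − H − X)/2 = (2·15 + 2 + 0 − 16 − 0)/2 = 16/2 = 8.
(Structurally: 2 ring(s) + 6 π bond(s) = 8.)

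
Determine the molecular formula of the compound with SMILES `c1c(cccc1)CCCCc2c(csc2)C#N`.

C15H15NS

Heavy atoms from the SMILES: 15 C, 1 N, 1 S.
Implicit hydrogens by atom environment:
  7 × C (aromatic): 1 H each → 7
  4 × C: 2 H each → 8
  3 × C (aromatic): no H
  1 × C: no H
  1 × N: no H
  1 × S (aromatic): no H
  Total hydrogens = 15.
Molecular formula: C15H15NS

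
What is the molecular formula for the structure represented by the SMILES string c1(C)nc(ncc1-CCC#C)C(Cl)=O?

Heavy atoms from the SMILES: 10 C, 1 Cl, 2 N, 1 O.
Implicit hydrogens by atom environment:
  3 × C (aromatic): no H
  2 × C: 2 H each → 4
  2 × C: no H
  2 × N (aromatic): no H
  1 × C: 3 H
  1 × C (aromatic): 1 H
  1 × C: 1 H
  1 × Cl: no H
  1 × O: no H
  Total hydrogens = 9.
Molecular formula: C10H9ClN2O

C10H9ClN2O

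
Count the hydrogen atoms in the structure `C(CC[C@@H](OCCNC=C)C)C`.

Hydrogens are implicit in SMILES; fill each atom to its normal valence:
  6 × C: 2 H each → 12
  2 × C: 3 H each → 6
  2 × C: 1 H each → 2
  1 × N: 1 H
  1 × O: no H
  Total hydrogens = 21.

21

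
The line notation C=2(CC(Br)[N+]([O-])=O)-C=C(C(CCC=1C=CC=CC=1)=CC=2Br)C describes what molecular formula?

C17H17Br2NO2

Heavy atoms from the SMILES: 2 Br, 17 C, 1 N, 2 O.
Implicit hydrogens by atom environment:
  7 × C (aromatic): 1 H each → 7
  5 × C (aromatic): no H
  3 × C: 2 H each → 6
  2 × Br: no H
  1 × C: 3 H
  1 × C: 1 H
  1 × N (charge +1): no H
  1 × O: no H
  1 × O (charge -1): no H
  Total hydrogens = 17.
Molecular formula: C17H17Br2NO2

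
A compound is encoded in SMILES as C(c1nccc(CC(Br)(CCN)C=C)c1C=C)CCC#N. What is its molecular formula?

C17H22BrN3

Heavy atoms from the SMILES: 1 Br, 17 C, 3 N.
Implicit hydrogens by atom environment:
  8 × C: 2 H each → 16
  3 × C (aromatic): no H
  2 × C (aromatic): 1 H each → 2
  2 × C: 1 H each → 2
  2 × C: no H
  1 × Br: no H
  1 × N: 2 H
  1 × N (aromatic): no H
  1 × N: no H
  Total hydrogens = 22.
Molecular formula: C17H22BrN3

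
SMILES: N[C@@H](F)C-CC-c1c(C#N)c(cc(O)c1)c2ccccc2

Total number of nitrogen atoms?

2

The symbol for nitrogen appears 2 times in the SMILES.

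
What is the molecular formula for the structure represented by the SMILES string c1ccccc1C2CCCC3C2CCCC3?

C16H22

Heavy atoms from the SMILES: 16 C.
Implicit hydrogens by atom environment:
  7 × C: 2 H each → 14
  5 × C (aromatic): 1 H each → 5
  3 × C: 1 H each → 3
  1 × C (aromatic): no H
  Total hydrogens = 22.
Molecular formula: C16H22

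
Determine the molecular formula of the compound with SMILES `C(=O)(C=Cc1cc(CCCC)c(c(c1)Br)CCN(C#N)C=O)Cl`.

C17H18BrClN2O2

Heavy atoms from the SMILES: 1 Br, 17 C, 1 Cl, 2 N, 2 O.
Implicit hydrogens by atom environment:
  5 × C: 2 H each → 10
  4 × C (aromatic): no H
  3 × C: 1 H each → 3
  2 × C (aromatic): 1 H each → 2
  2 × C: no H
  2 × N: no H
  2 × O: no H
  1 × Br: no H
  1 × C: 3 H
  1 × Cl: no H
  Total hydrogens = 18.
Molecular formula: C17H18BrClN2O2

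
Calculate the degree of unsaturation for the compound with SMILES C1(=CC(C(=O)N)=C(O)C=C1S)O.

Molecular formula from the SMILES: C7H7NO3S.
DoU = (2C + 2 + N − H − X)/2 = (2·7 + 2 + 1 − 7 − 0)/2 = 10/2 = 5.
(Structurally: 1 ring(s) + 4 π bond(s) = 5.)

5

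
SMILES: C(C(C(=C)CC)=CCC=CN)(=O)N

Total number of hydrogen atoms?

16

Hydrogens are implicit in SMILES; fill each atom to its normal valence:
  3 × C: 2 H each → 6
  3 × C: 1 H each → 3
  3 × C: no H
  2 × N: 2 H each → 4
  1 × C: 3 H
  1 × O: no H
  Total hydrogens = 16.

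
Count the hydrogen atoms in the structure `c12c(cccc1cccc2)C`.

10

Hydrogens are implicit in SMILES; fill each atom to its normal valence:
  7 × C (aromatic): 1 H each → 7
  3 × C (aromatic): no H
  1 × C: 3 H
  Total hydrogens = 10.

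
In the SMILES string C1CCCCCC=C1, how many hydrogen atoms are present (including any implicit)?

Hydrogens are implicit in SMILES; fill each atom to its normal valence:
  6 × C: 2 H each → 12
  2 × C: 1 H each → 2
  Total hydrogens = 14.

14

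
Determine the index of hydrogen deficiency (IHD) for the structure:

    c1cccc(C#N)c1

6

Molecular formula from the SMILES: C7H5N.
DoU = (2C + 2 + N − H − X)/2 = (2·7 + 2 + 1 − 5 − 0)/2 = 12/2 = 6.
(Structurally: 1 ring(s) + 5 π bond(s) = 6.)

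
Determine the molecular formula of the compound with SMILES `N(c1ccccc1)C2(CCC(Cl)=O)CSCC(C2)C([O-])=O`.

Heavy atoms from the SMILES: 15 C, 1 Cl, 1 N, 3 O, 1 S.
Implicit hydrogens by atom environment:
  5 × C: 2 H each → 10
  5 × C (aromatic): 1 H each → 5
  3 × C: no H
  2 × O: no H
  1 × C: 1 H
  1 × C (aromatic): no H
  1 × Cl: no H
  1 × N: 1 H
  1 × O (charge -1): no H
  1 × S: no H
  Total hydrogens = 17.
Net charge -1.
Molecular formula: C15H17ClNO3S-

C15H17ClNO3S-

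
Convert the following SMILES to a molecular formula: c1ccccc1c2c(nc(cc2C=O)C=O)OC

Heavy atoms from the SMILES: 14 C, 1 N, 3 O.
Implicit hydrogens by atom environment:
  6 × C (aromatic): 1 H each → 6
  5 × C (aromatic): no H
  3 × O: no H
  2 × C: 1 H each → 2
  1 × C: 3 H
  1 × N (aromatic): no H
  Total hydrogens = 11.
Molecular formula: C14H11NO3

C14H11NO3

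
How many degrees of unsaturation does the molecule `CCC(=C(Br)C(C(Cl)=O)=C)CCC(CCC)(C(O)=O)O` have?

Molecular formula from the SMILES: C14H20BrClO4.
DoU = (2C + 2 + N − H − X)/2 = (2·14 + 2 + 0 − 20 − 2)/2 = 8/2 = 4.
(Structurally: 0 ring(s) + 4 π bond(s) = 4.)

4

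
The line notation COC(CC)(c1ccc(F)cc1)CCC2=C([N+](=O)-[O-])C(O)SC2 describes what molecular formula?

Heavy atoms from the SMILES: 16 C, 1 F, 1 N, 4 O, 1 S.
Implicit hydrogens by atom environment:
  4 × C: 2 H each → 8
  4 × C (aromatic): 1 H each → 4
  3 × C: no H
  2 × C: 3 H each → 6
  2 × C (aromatic): no H
  2 × O: no H
  1 × C: 1 H
  1 × F: no H
  1 × N (charge +1): no H
  1 × O: 1 H
  1 × O (charge -1): no H
  1 × S: no H
  Total hydrogens = 20.
Molecular formula: C16H20FNO4S

C16H20FNO4S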